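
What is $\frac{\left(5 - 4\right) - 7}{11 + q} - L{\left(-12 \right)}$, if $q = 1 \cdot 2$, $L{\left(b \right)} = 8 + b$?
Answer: $\frac{46}{13} \approx 3.5385$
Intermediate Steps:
$q = 2$
$\frac{\left(5 - 4\right) - 7}{11 + q} - L{\left(-12 \right)} = \frac{\left(5 - 4\right) - 7}{11 + 2} - \left(8 - 12\right) = \frac{\left(5 - 4\right) - 7}{13} - -4 = \left(1 - 7\right) \frac{1}{13} + 4 = \left(-6\right) \frac{1}{13} + 4 = - \frac{6}{13} + 4 = \frac{46}{13}$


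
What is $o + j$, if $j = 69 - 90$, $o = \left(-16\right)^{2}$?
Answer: $235$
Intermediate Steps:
$o = 256$
$j = -21$
$o + j = 256 - 21 = 235$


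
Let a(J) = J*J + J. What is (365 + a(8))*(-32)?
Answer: -13984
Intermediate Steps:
a(J) = J + J² (a(J) = J² + J = J + J²)
(365 + a(8))*(-32) = (365 + 8*(1 + 8))*(-32) = (365 + 8*9)*(-32) = (365 + 72)*(-32) = 437*(-32) = -13984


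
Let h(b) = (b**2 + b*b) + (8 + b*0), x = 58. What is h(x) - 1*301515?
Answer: -294779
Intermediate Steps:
h(b) = 8 + 2*b**2 (h(b) = (b**2 + b**2) + (8 + 0) = 2*b**2 + 8 = 8 + 2*b**2)
h(x) - 1*301515 = (8 + 2*58**2) - 1*301515 = (8 + 2*3364) - 301515 = (8 + 6728) - 301515 = 6736 - 301515 = -294779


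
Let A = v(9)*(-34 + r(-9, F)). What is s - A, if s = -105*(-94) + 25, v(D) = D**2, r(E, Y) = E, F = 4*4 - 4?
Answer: 13378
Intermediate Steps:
F = 12 (F = 16 - 4 = 12)
A = -3483 (A = 9**2*(-34 - 9) = 81*(-43) = -3483)
s = 9895 (s = 9870 + 25 = 9895)
s - A = 9895 - 1*(-3483) = 9895 + 3483 = 13378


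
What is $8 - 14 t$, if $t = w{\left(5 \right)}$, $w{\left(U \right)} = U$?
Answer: $-62$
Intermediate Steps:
$t = 5$
$8 - 14 t = 8 - 70 = -62$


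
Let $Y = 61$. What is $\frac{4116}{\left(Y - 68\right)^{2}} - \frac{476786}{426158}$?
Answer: $\frac{17660243}{213079} \approx 82.881$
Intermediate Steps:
$\frac{4116}{\left(Y - 68\right)^{2}} - \frac{476786}{426158} = \frac{4116}{\left(61 - 68\right)^{2}} - \frac{476786}{426158} = \frac{4116}{\left(61 - 68\right)^{2}} - \frac{238393}{213079} = \frac{4116}{\left(-7\right)^{2}} - \frac{238393}{213079} = \frac{4116}{49} - \frac{238393}{213079} = 4116 \cdot \frac{1}{49} - \frac{238393}{213079} = 84 - \frac{238393}{213079} = \frac{17660243}{213079}$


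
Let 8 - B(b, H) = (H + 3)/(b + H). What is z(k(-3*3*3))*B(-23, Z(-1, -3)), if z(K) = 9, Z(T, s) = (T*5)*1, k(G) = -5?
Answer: 999/14 ≈ 71.357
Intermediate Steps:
Z(T, s) = 5*T (Z(T, s) = (5*T)*1 = 5*T)
B(b, H) = 8 - (3 + H)/(H + b) (B(b, H) = 8 - (H + 3)/(b + H) = 8 - (3 + H)/(H + b))
z(k(-3*3*3))*B(-23, Z(-1, -3)) = 9*((-3 + 7*(5*(-1)) + 8*(-23))/(5*(-1) - 23)) = 9*((-3 + 7*(-5) - 184)/(-5 - 23)) = 9*((-3 - 35 - 184)/(-28)) = 9*(-1/28*(-222)) = 9*(111/14) = 999/14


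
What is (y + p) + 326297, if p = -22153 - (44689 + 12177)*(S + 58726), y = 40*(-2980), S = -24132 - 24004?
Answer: -602025996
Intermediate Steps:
S = -48136
y = -119200
p = -602233093 (p = -22153 - (44689 + 12177)*(-48136 + 58726) = -22153 - 56866*10590 = -22153 - 1*602210940 = -22153 - 602210940 = -602233093)
(y + p) + 326297 = (-119200 - 602233093) + 326297 = -602352293 + 326297 = -602025996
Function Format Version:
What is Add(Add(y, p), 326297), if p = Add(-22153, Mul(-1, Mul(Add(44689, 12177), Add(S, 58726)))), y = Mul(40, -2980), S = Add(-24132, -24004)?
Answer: -602025996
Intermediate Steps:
S = -48136
y = -119200
p = -602233093 (p = Add(-22153, Mul(-1, Mul(Add(44689, 12177), Add(-48136, 58726)))) = Add(-22153, Mul(-1, Mul(56866, 10590))) = Add(-22153, Mul(-1, 602210940)) = Add(-22153, -602210940) = -602233093)
Add(Add(y, p), 326297) = Add(Add(-119200, -602233093), 326297) = Add(-602352293, 326297) = -602025996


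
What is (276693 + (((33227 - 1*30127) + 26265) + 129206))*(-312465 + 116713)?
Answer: -85203798528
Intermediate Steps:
(276693 + (((33227 - 1*30127) + 26265) + 129206))*(-312465 + 116713) = (276693 + (((33227 - 30127) + 26265) + 129206))*(-195752) = (276693 + ((3100 + 26265) + 129206))*(-195752) = (276693 + (29365 + 129206))*(-195752) = (276693 + 158571)*(-195752) = 435264*(-195752) = -85203798528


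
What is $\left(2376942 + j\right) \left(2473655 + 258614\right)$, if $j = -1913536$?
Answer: $1266149848214$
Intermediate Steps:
$\left(2376942 + j\right) \left(2473655 + 258614\right) = \left(2376942 - 1913536\right) \left(2473655 + 258614\right) = 463406 \cdot 2732269 = 1266149848214$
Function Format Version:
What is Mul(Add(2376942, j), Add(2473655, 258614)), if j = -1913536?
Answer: 1266149848214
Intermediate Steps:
Mul(Add(2376942, j), Add(2473655, 258614)) = Mul(Add(2376942, -1913536), Add(2473655, 258614)) = Mul(463406, 2732269) = 1266149848214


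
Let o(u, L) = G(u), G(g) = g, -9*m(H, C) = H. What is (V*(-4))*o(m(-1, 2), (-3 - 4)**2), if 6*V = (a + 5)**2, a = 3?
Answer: -128/27 ≈ -4.7407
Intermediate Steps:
m(H, C) = -H/9
o(u, L) = u
V = 32/3 (V = (3 + 5)**2/6 = (1/6)*8**2 = (1/6)*64 = 32/3 ≈ 10.667)
(V*(-4))*o(m(-1, 2), (-3 - 4)**2) = ((32/3)*(-4))*(-1/9*(-1)) = -128/3*1/9 = -128/27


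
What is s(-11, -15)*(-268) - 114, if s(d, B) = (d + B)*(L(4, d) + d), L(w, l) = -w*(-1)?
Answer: -48890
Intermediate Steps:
L(w, l) = w
s(d, B) = (4 + d)*(B + d) (s(d, B) = (d + B)*(4 + d) = (B + d)*(4 + d) = (4 + d)*(B + d))
s(-11, -15)*(-268) - 114 = ((-11)² + 4*(-15) + 4*(-11) - 15*(-11))*(-268) - 114 = (121 - 60 - 44 + 165)*(-268) - 114 = 182*(-268) - 114 = -48776 - 114 = -48890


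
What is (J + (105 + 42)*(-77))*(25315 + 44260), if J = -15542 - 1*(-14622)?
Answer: -851528425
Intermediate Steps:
J = -920 (J = -15542 + 14622 = -920)
(J + (105 + 42)*(-77))*(25315 + 44260) = (-920 + (105 + 42)*(-77))*(25315 + 44260) = (-920 + 147*(-77))*69575 = (-920 - 11319)*69575 = -12239*69575 = -851528425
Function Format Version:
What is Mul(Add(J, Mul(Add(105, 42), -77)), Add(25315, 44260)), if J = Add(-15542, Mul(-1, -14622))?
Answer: -851528425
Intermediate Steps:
J = -920 (J = Add(-15542, 14622) = -920)
Mul(Add(J, Mul(Add(105, 42), -77)), Add(25315, 44260)) = Mul(Add(-920, Mul(Add(105, 42), -77)), Add(25315, 44260)) = Mul(Add(-920, Mul(147, -77)), 69575) = Mul(Add(-920, -11319), 69575) = Mul(-12239, 69575) = -851528425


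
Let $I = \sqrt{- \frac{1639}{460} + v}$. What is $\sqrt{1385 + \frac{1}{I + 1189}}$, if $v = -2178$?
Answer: $\sqrt{5} \sqrt{\frac{75751236 + 277 i \sqrt{115404685}}{273470 + i \sqrt{115404685}}} \approx 37.216 - 4.432 \cdot 10^{-7} i$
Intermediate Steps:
$I = \frac{i \sqrt{115404685}}{230}$ ($I = \sqrt{- \frac{1639}{460} - 2178} = \sqrt{- \frac{1003519}{460}} = \frac{i \sqrt{115404685}}{230} \approx 46.707 i$)
$\sqrt{1385 + \frac{1}{I + 1189}} = \sqrt{1385 + \frac{1}{\frac{i \sqrt{115404685}}{230} + 1189}} = \sqrt{1385 + \frac{1}{1189 + \frac{i \sqrt{115404685}}{230}}}$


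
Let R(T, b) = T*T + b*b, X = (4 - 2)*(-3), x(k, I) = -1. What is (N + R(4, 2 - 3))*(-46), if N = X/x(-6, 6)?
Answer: -1058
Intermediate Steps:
X = -6 (X = 2*(-3) = -6)
R(T, b) = T² + b²
N = 6 (N = -6/(-1) = -6*(-1) = 6)
(N + R(4, 2 - 3))*(-46) = (6 + (4² + (2 - 3)²))*(-46) = (6 + (16 + (-1)²))*(-46) = (6 + (16 + 1))*(-46) = (6 + 17)*(-46) = 23*(-46) = -1058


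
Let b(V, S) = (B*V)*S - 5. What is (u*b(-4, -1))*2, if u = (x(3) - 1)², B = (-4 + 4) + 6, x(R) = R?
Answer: 152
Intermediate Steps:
B = 6 (B = 0 + 6 = 6)
b(V, S) = -5 + 6*S*V (b(V, S) = (6*V)*S - 5 = 6*S*V - 5 = -5 + 6*S*V)
u = 4 (u = (3 - 1)² = 2² = 4)
(u*b(-4, -1))*2 = (4*(-5 + 6*(-1)*(-4)))*2 = (4*(-5 + 24))*2 = (4*19)*2 = 76*2 = 152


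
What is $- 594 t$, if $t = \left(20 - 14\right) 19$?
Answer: $-67716$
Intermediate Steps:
$t = 114$ ($t = 6 \cdot 19 = 114$)
$- 594 t = \left(-594\right) 114 = -67716$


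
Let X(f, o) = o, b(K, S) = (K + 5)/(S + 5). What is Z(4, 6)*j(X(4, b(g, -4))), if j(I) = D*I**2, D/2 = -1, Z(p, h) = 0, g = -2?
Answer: 0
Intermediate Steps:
b(K, S) = (5 + K)/(5 + S)
D = -2 (D = 2*(-1) = -2)
j(I) = -2*I**2
Z(4, 6)*j(X(4, b(g, -4))) = 0*(-2*(5 - 2)**2/(5 - 4)**2) = 0*(-2*(3/1)**2) = 0*(-2*(1*3)**2) = 0*(-2*3**2) = 0*(-2*9) = 0*(-18) = 0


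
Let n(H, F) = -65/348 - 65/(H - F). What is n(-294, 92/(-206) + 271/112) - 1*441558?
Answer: -11659014902613/26404268 ≈ -4.4156e+5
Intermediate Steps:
n(H, F) = -65/348 - 65/(H - F) (n(H, F) = -65*1/348 - 65/(H - F) = -65/348 - 65/(H - F))
n(-294, 92/(-206) + 271/112) - 1*441558 = 65*(348 - 294 - (92/(-206) + 271/112))/(348*((92/(-206) + 271/112) - 1*(-294))) - 1*441558 = 65*(348 - 294 - (92*(-1/206) + 271*(1/112)))/(348*((92*(-1/206) + 271*(1/112)) + 294)) - 441558 = 65*(348 - 294 - (-46/103 + 271/112))/(348*((-46/103 + 271/112) + 294)) - 441558 = 65*(348 - 294 - 1*22761/11536)/(348*(22761/11536 + 294)) - 441558 = 65*(348 - 294 - 22761/11536)/(348*(3414345/11536)) - 441558 = (65/348)*(11536/3414345)*(600183/11536) - 441558 = 866931/26404268 - 441558 = -11659014902613/26404268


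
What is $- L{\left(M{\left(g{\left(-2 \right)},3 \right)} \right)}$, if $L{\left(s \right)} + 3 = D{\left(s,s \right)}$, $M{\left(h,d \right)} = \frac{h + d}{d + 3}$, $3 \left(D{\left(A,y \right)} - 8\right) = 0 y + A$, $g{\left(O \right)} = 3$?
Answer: $- \frac{16}{3} \approx -5.3333$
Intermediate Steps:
$D{\left(A,y \right)} = 8 + \frac{A}{3}$ ($D{\left(A,y \right)} = 8 + \frac{0 y + A}{3} = 8 + \frac{0 + A}{3} = 8 + \frac{A}{3}$)
$M{\left(h,d \right)} = \frac{d + h}{3 + d}$
$L{\left(s \right)} = 5 + \frac{s}{3}$ ($L{\left(s \right)} = -3 + \left(8 + \frac{s}{3}\right) = 5 + \frac{s}{3}$)
$- L{\left(M{\left(g{\left(-2 \right)},3 \right)} \right)} = - (5 + \frac{\frac{1}{3 + 3} \left(3 + 3\right)}{3}) = - (5 + \frac{\frac{1}{6} \cdot 6}{3}) = - (5 + \frac{1}{3} \cdot 1) = - (5 + \frac{1}{3}) = \left(-1\right) \frac{16}{3} = - \frac{16}{3}$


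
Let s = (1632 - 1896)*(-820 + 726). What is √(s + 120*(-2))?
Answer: 64*√6 ≈ 156.77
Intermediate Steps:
s = 24816 (s = -264*(-94) = 24816)
√(s + 120*(-2)) = √(24816 + 120*(-2)) = √(24816 - 240) = √24576 = 64*√6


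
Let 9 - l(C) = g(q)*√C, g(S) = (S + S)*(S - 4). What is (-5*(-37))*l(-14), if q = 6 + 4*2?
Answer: 1665 - 51800*I*√14 ≈ 1665.0 - 1.9382e+5*I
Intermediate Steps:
q = 14 (q = 6 + 8 = 14)
g(S) = 2*S*(-4 + S) (g(S) = (2*S)*(-4 + S) = 2*S*(-4 + S))
l(C) = 9 - 280*√C (l(C) = 9 - 2*14*(-4 + 14)*√C = 9 - 2*14*10*√C = 9 - 280*√C)
(-5*(-37))*l(-14) = (-5*(-37))*(9 - 280*I*√14) = 185*(9 - 280*I*√14) = 1665 - 51800*I*√14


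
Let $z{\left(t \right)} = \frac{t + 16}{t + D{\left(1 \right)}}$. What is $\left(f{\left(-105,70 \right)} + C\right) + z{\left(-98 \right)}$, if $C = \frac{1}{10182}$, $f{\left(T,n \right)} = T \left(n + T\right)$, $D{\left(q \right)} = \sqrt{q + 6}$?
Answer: $\frac{5701437073}{1551058} + \frac{82 \sqrt{7}}{9597} \approx 3675.9$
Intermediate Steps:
$D{\left(q \right)} = \sqrt{6 + q}$
$f{\left(T,n \right)} = T \left(T + n\right)$
$z{\left(t \right)} = \frac{16 + t}{t + \sqrt{7}}$ ($z{\left(t \right)} = \frac{t + 16}{t + \sqrt{6 + 1}} = \frac{16 + t}{t + \sqrt{7}}$)
$C = \frac{1}{10182} \approx 9.8213 \cdot 10^{-5}$
$\left(f{\left(-105,70 \right)} + C\right) + z{\left(-98 \right)} = \left(- 105 \left(-105 + 70\right) + \frac{1}{10182}\right) + \frac{16 - 98}{-98 + \sqrt{7}} = \left(\left(-105\right) \left(-35\right) + \frac{1}{10182}\right) + \frac{1}{-98 + \sqrt{7}} \left(-82\right) = \left(3675 + \frac{1}{10182}\right) - \frac{82}{-98 + \sqrt{7}} = \frac{37418851}{10182} - \frac{82}{-98 + \sqrt{7}}$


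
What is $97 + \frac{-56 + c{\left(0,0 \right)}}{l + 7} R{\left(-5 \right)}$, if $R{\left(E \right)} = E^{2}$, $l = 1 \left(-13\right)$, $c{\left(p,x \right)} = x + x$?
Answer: $\frac{991}{3} \approx 330.33$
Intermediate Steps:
$c{\left(p,x \right)} = 2 x$
$l = -13$
$97 + \frac{-56 + c{\left(0,0 \right)}}{l + 7} R{\left(-5 \right)} = 97 + \frac{-56 + 2 \cdot 0}{-13 + 7} \left(-5\right)^{2} = 97 + \frac{-56 + 0}{-6} \cdot 25 = 97 + \left(-56\right) \left(- \frac{1}{6}\right) 25 = 97 + \frac{28}{3} \cdot 25 = 97 + \frac{700}{3} = \frac{991}{3}$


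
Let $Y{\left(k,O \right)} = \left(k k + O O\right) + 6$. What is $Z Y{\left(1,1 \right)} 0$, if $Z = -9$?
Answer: $0$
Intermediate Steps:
$Y{\left(k,O \right)} = 6 + O^{2} + k^{2}$ ($Y{\left(k,O \right)} = \left(k^{2} + O^{2}\right) + 6 = \left(O^{2} + k^{2}\right) + 6 = 6 + O^{2} + k^{2}$)
$Z Y{\left(1,1 \right)} 0 = - 9 \left(6 + 1^{2} + 1^{2}\right) 0 = - 9 \left(6 + 1 + 1\right) 0 = \left(-9\right) 8 \cdot 0 = \left(-72\right) 0 = 0$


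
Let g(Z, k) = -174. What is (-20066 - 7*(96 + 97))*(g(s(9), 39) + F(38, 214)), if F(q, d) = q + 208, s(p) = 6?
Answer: -1542024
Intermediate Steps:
F(q, d) = 208 + q
(-20066 - 7*(96 + 97))*(g(s(9), 39) + F(38, 214)) = (-20066 - 7*(96 + 97))*(-174 + (208 + 38)) = (-20066 - 7*193)*(-174 + 246) = (-20066 - 1351)*72 = -21417*72 = -1542024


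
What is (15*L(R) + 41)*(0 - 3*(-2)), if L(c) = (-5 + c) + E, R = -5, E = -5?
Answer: -1104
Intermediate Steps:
L(c) = -10 + c (L(c) = (-5 + c) - 5 = -10 + c)
(15*L(R) + 41)*(0 - 3*(-2)) = (15*(-10 - 5) + 41)*(0 - 3*(-2)) = (15*(-15) + 41)*(0 + 6) = (-225 + 41)*6 = -184*6 = -1104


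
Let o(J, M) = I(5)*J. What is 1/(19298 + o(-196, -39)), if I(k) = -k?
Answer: 1/20278 ≈ 4.9315e-5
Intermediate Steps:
o(J, M) = -5*J (o(J, M) = (-1*5)*J = -5*J)
1/(19298 + o(-196, -39)) = 1/(19298 - 5*(-196)) = 1/(19298 + 980) = 1/20278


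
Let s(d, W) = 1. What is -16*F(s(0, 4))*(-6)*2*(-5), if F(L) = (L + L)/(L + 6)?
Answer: -1920/7 ≈ -274.29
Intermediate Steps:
F(L) = 2*L/(6 + L) (F(L) = (2*L)/(6 + L) = 2*L/(6 + L))
-16*F(s(0, 4))*(-6)*2*(-5) = -16*(2*1/(6 + 1))*(-6)*2*(-5) = -16*(2*1/7)*(-6)*(-10) = -16*(2*1*(⅐))*(-6)*(-10) = -16*(2/7)*(-6)*(-10) = -(-192)*(-10)/7 = -16*120/7 = -1920/7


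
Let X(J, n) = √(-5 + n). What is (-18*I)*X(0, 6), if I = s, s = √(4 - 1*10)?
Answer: -18*I*√6 ≈ -44.091*I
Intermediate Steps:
s = I*√6 (s = √(4 - 10) = √(-6) = I*√6 ≈ 2.4495*I)
I = I*√6 ≈ 2.4495*I
(-18*I)*X(0, 6) = (-18*I*√6)*√(-5 + 6) = (-18*I*√6)*√1 = -18*I*√6*1 = -18*I*√6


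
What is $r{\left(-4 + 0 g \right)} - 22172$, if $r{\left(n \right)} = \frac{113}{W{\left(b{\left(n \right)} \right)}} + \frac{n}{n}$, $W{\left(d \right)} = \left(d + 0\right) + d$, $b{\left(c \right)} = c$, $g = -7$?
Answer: $- \frac{177481}{8} \approx -22185.0$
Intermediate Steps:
$W{\left(d \right)} = 2 d$ ($W{\left(d \right)} = d + d = 2 d$)
$r{\left(n \right)} = 1 + \frac{113}{2 n}$ ($r{\left(n \right)} = \frac{113}{2 n} + \frac{n}{n} = 113 \frac{1}{2 n} + 1 = \frac{113}{2 n} + 1 = 1 + \frac{113}{2 n}$)
$r{\left(-4 + 0 g \right)} - 22172 = \frac{\frac{113}{2} + \left(-4 + 0 \left(-7\right)\right)}{-4 + 0 \left(-7\right)} - 22172 = \frac{\frac{113}{2} + \left(-4 + 0\right)}{-4 + 0} - 22172 = \frac{\frac{113}{2} - 4}{-4} - 22172 = \left(- \frac{1}{4}\right) \frac{105}{2} - 22172 = - \frac{105}{8} - 22172 = - \frac{177481}{8}$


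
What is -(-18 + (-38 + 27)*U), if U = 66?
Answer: 744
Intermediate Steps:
-(-18 + (-38 + 27)*U) = -(-18 + (-38 + 27)*66) = -(-18 - 11*66) = -(-18 - 726) = -1*(-744) = 744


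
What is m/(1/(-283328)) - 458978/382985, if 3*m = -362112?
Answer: 13097636192493342/382985 ≈ 3.4199e+10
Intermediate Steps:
m = -120704 (m = (⅓)*(-362112) = -120704)
m/(1/(-283328)) - 458978/382985 = -120704/(1/(-283328)) - 458978/382985 = -120704/(-1/283328) - 458978*1/382985 = -120704*(-283328) - 458978/382985 = 34198822912 - 458978/382985 = 13097636192493342/382985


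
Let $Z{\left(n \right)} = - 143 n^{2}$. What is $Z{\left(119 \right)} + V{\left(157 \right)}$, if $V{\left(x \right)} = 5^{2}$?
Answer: $-2024998$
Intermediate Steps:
$V{\left(x \right)} = 25$
$Z{\left(119 \right)} + V{\left(157 \right)} = - 143 \cdot 119^{2} + 25 = \left(-143\right) 14161 + 25 = -2025023 + 25 = -2024998$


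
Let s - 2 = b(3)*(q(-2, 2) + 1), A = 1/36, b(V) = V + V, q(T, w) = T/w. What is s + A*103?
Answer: 175/36 ≈ 4.8611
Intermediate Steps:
b(V) = 2*V
A = 1/36 ≈ 0.027778
s = 2 (s = 2 + (2*3)*(-2/2 + 1) = 2 + 6*(-2*1/2 + 1) = 2 + 6*(-1 + 1) = 2 + 6*0 = 2 + 0 = 2)
s + A*103 = 2 + (1/36)*103 = 2 + 103/36 = 175/36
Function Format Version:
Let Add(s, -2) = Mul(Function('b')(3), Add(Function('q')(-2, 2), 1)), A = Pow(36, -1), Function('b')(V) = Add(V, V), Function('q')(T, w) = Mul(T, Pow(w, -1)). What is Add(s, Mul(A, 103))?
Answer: Rational(175, 36) ≈ 4.8611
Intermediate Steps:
Function('b')(V) = Mul(2, V)
A = Rational(1, 36) ≈ 0.027778
s = 2 (s = Add(2, Mul(Mul(2, 3), Add(Mul(-2, Pow(2, -1)), 1))) = Add(2, Mul(6, Add(Mul(-2, Rational(1, 2)), 1))) = Add(2, Mul(6, Add(-1, 1))) = Add(2, Mul(6, 0)) = Add(2, 0) = 2)
Add(s, Mul(A, 103)) = Add(2, Mul(Rational(1, 36), 103)) = Add(2, Rational(103, 36)) = Rational(175, 36)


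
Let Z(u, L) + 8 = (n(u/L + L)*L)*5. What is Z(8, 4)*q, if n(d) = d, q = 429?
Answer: 48048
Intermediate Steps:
Z(u, L) = -8 + 5*L*(L + u/L) (Z(u, L) = -8 + ((u/L + L)*L)*5 = -8 + ((L + u/L)*L)*5 = -8 + (L*(L + u/L))*5 = -8 + 5*L*(L + u/L))
Z(8, 4)*q = (-8 + 5*8 + 5*4**2)*429 = (-8 + 40 + 5*16)*429 = (-8 + 40 + 80)*429 = 112*429 = 48048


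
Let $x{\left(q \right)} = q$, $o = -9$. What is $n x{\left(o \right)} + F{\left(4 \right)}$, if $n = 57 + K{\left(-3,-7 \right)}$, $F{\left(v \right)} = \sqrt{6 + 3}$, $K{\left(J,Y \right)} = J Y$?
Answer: $-699$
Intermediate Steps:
$F{\left(v \right)} = 3$ ($F{\left(v \right)} = \sqrt{9} = 3$)
$n = 78$ ($n = 57 - -21 = 57 + 21 = 78$)
$n x{\left(o \right)} + F{\left(4 \right)} = 78 \left(-9\right) + 3 = -702 + 3 = -699$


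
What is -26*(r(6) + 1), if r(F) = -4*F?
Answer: 598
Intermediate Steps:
-26*(r(6) + 1) = -26*(-4*6 + 1) = -26*(-24 + 1) = -26*(-23) = 598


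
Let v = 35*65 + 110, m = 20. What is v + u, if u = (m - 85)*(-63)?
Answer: 6480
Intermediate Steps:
u = 4095 (u = (20 - 85)*(-63) = -65*(-63) = 4095)
v = 2385 (v = 2275 + 110 = 2385)
v + u = 2385 + 4095 = 6480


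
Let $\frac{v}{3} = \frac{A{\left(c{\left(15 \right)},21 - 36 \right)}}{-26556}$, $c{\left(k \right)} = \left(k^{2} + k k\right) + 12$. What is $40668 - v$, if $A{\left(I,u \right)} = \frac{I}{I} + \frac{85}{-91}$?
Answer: $\frac{16379687691}{402766} \approx 40668.0$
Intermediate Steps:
$c{\left(k \right)} = 12 + 2 k^{2}$ ($c{\left(k \right)} = \left(k^{2} + k^{2}\right) + 12 = 2 k^{2} + 12 = 12 + 2 k^{2}$)
$A{\left(I,u \right)} = \frac{6}{91}$ ($A{\left(I,u \right)} = 1 + 85 \left(- \frac{1}{91}\right) = 1 - \frac{85}{91} = \frac{6}{91}$)
$v = - \frac{3}{402766}$ ($v = 3 \frac{6}{91 \left(-26556\right)} = 3 \cdot \frac{6}{91} \left(- \frac{1}{26556}\right) = 3 \left(- \frac{1}{402766}\right) = - \frac{3}{402766} \approx -7.4485 \cdot 10^{-6}$)
$40668 - v = 40668 - - \frac{3}{402766} = 40668 + \frac{3}{402766} = \frac{16379687691}{402766}$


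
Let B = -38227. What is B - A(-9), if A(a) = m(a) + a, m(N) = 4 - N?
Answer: -38231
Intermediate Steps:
A(a) = 4 (A(a) = (4 - a) + a = 4)
B - A(-9) = -38227 - 1*4 = -38227 - 4 = -38231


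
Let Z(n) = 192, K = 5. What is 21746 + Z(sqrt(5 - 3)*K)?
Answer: 21938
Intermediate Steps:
21746 + Z(sqrt(5 - 3)*K) = 21746 + 192 = 21938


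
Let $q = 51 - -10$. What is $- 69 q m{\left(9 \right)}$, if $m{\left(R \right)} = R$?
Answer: $-37881$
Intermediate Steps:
$q = 61$ ($q = 51 + 10 = 61$)
$- 69 q m{\left(9 \right)} = \left(-69\right) 61 \cdot 9 = \left(-4209\right) 9 = -37881$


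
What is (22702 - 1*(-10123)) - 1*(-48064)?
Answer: 80889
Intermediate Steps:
(22702 - 1*(-10123)) - 1*(-48064) = (22702 + 10123) + 48064 = 32825 + 48064 = 80889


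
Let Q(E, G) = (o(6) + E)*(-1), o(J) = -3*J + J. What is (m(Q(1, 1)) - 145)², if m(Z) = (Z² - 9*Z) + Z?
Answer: 12544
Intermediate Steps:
o(J) = -2*J
Q(E, G) = 12 - E (Q(E, G) = (-2*6 + E)*(-1) = (-12 + E)*(-1) = 12 - E)
m(Z) = Z² - 8*Z
(m(Q(1, 1)) - 145)² = ((12 - 1*1)*(-8 + (12 - 1*1)) - 145)² = ((12 - 1)*(-8 + (12 - 1)) - 145)² = (11*(-8 + 11) - 145)² = (11*3 - 145)² = (33 - 145)² = (-112)² = 12544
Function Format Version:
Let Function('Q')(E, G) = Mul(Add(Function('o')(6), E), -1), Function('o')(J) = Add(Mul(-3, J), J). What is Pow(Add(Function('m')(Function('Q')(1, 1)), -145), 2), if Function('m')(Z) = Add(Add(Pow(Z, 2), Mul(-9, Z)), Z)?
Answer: 12544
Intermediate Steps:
Function('o')(J) = Mul(-2, J)
Function('Q')(E, G) = Add(12, Mul(-1, E)) (Function('Q')(E, G) = Mul(Add(Mul(-2, 6), E), -1) = Mul(Add(-12, E), -1) = Add(12, Mul(-1, E)))
Function('m')(Z) = Add(Pow(Z, 2), Mul(-8, Z))
Pow(Add(Function('m')(Function('Q')(1, 1)), -145), 2) = Pow(Add(Mul(Add(12, Mul(-1, 1)), Add(-8, Add(12, Mul(-1, 1)))), -145), 2) = Pow(Add(Mul(Add(12, -1), Add(-8, Add(12, -1))), -145), 2) = Pow(Add(Mul(11, Add(-8, 11)), -145), 2) = Pow(Add(Mul(11, 3), -145), 2) = Pow(Add(33, -145), 2) = Pow(-112, 2) = 12544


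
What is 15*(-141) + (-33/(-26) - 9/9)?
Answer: -54983/26 ≈ -2114.7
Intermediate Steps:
15*(-141) + (-33/(-26) - 9/9) = -2115 + (-33*(-1/26) - 9*⅑) = -2115 + (33/26 - 1) = -2115 + 7/26 = -54983/26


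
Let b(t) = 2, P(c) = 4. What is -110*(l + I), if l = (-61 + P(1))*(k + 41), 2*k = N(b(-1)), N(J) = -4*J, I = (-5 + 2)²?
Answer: 231000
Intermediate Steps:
I = 9 (I = (-3)² = 9)
k = -4 (k = (-4*2)/2 = (½)*(-8) = -4)
l = -2109 (l = (-61 + 4)*(-4 + 41) = -57*37 = -2109)
-110*(l + I) = -110*(-2109 + 9) = -110*(-2100) = 231000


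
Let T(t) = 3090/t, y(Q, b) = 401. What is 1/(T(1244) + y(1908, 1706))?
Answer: 622/250967 ≈ 0.0024784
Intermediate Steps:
1/(T(1244) + y(1908, 1706)) = 1/(3090/1244 + 401) = 1/(3090*(1/1244) + 401) = 1/(1545/622 + 401) = 1/(250967/622) = 622/250967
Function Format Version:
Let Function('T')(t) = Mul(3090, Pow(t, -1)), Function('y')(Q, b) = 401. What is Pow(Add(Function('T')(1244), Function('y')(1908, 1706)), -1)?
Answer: Rational(622, 250967) ≈ 0.0024784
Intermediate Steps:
Pow(Add(Function('T')(1244), Function('y')(1908, 1706)), -1) = Pow(Add(Mul(3090, Pow(1244, -1)), 401), -1) = Pow(Add(Mul(3090, Rational(1, 1244)), 401), -1) = Pow(Add(Rational(1545, 622), 401), -1) = Pow(Rational(250967, 622), -1) = Rational(622, 250967)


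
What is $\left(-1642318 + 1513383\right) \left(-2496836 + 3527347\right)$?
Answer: $-132868935785$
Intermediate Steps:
$\left(-1642318 + 1513383\right) \left(-2496836 + 3527347\right) = \left(-128935\right) 1030511 = -132868935785$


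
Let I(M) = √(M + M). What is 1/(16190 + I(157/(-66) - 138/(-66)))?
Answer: 534270/8649831319 - I*√627/8649831319 ≈ 6.1766e-5 - 2.8949e-9*I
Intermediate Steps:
I(M) = √2*√M (I(M) = √(2*M) = √2*√M)
1/(16190 + I(157/(-66) - 138/(-66))) = 1/(16190 + √2*√(157/(-66) - 138/(-66))) = 1/(16190 + √2*√(157*(-1/66) - 138*(-1/66))) = 1/(16190 + √2*√(-157/66 + 23/11)) = 1/(16190 + √2*√(-19/66)) = 1/(16190 + √2*(I*√1254/66)) = 1/(16190 + I*√627/33)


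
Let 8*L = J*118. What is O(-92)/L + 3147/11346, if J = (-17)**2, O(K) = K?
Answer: 16494723/64486882 ≈ 0.25578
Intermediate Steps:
J = 289
L = 17051/4 (L = (289*118)/8 = (1/8)*34102 = 17051/4 ≈ 4262.8)
O(-92)/L + 3147/11346 = -92/17051/4 + 3147/11346 = -92*4/17051 + 3147*(1/11346) = -368/17051 + 1049/3782 = 16494723/64486882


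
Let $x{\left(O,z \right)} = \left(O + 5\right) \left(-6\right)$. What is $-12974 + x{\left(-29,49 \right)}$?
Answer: $-12830$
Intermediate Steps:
$x{\left(O,z \right)} = -30 - 6 O$ ($x{\left(O,z \right)} = \left(5 + O\right) \left(-6\right) = -30 - 6 O$)
$-12974 + x{\left(-29,49 \right)} = -12974 - -144 = -12974 + \left(-30 + 174\right) = -12974 + 144 = -12830$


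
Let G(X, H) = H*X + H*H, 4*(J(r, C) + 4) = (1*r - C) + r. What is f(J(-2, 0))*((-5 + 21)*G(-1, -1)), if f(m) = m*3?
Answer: -480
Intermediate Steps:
J(r, C) = -4 + r/2 - C/4 (J(r, C) = -4 + ((1*r - C) + r)/4 = -4 + ((r - C) + r)/4 = -4 + (-C + 2*r)/4 = -4 + (r/2 - C/4) = -4 + r/2 - C/4)
G(X, H) = H² + H*X (G(X, H) = H*X + H² = H² + H*X)
f(m) = 3*m
f(J(-2, 0))*((-5 + 21)*G(-1, -1)) = (3*(-4 + (½)*(-2) - ¼*0))*((-5 + 21)*(-(-1 - 1))) = (3*(-4 - 1 + 0))*(16*(-1*(-2))) = (3*(-5))*(16*2) = -15*32 = -480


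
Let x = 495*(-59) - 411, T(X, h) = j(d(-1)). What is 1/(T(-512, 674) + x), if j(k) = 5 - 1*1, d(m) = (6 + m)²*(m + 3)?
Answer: -1/29612 ≈ -3.3770e-5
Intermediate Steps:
d(m) = (6 + m)²*(3 + m)
j(k) = 4 (j(k) = 5 - 1 = 4)
T(X, h) = 4
x = -29616 (x = -29205 - 411 = -29616)
1/(T(-512, 674) + x) = 1/(4 - 29616) = 1/(-29612) = -1/29612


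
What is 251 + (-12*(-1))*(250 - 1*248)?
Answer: 275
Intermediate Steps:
251 + (-12*(-1))*(250 - 1*248) = 251 + 12*(250 - 248) = 251 + 12*2 = 251 + 24 = 275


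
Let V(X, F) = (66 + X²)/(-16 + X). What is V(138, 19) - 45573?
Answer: -2770398/61 ≈ -45416.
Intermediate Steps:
V(X, F) = (66 + X²)/(-16 + X)
V(138, 19) - 45573 = (66 + 138²)/(-16 + 138) - 45573 = (66 + 19044)/122 - 45573 = (1/122)*19110 - 45573 = 9555/61 - 45573 = -2770398/61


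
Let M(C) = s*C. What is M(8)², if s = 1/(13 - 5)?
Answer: 1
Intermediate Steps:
s = ⅛ (s = 1/8 = ⅛ ≈ 0.12500)
M(C) = C/8
M(8)² = ((⅛)*8)² = 1² = 1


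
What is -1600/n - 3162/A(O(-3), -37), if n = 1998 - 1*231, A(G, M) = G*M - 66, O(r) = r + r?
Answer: -972809/45942 ≈ -21.175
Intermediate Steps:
O(r) = 2*r
A(G, M) = -66 + G*M
n = 1767 (n = 1998 - 231 = 1767)
-1600/n - 3162/A(O(-3), -37) = -1600/1767 - 3162/(-66 + (2*(-3))*(-37)) = -1600*1/1767 - 3162/(-66 - 6*(-37)) = -1600/1767 - 3162/(-66 + 222) = -1600/1767 - 3162/156 = -1600/1767 - 3162*1/156 = -1600/1767 - 527/26 = -972809/45942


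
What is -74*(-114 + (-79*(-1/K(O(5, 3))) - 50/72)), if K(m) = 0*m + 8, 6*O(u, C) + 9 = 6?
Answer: 279239/36 ≈ 7756.6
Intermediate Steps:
O(u, C) = -½ (O(u, C) = -3/2 + (⅙)*6 = -3/2 + 1 = -½)
K(m) = 8 (K(m) = 0 + 8 = 8)
-74*(-114 + (-79*(-1/K(O(5, 3))) - 50/72)) = -74*(-114 + (-79/((-1*8)) - 50/72)) = -74*(-114 + (-79/(-8) - 50*1/72)) = -74*(-114 + (-79*(-⅛) - 25/36)) = -74*(-114 + (79/8 - 25/36)) = -74*(-114 + 661/72) = -74*(-7547/72) = 279239/36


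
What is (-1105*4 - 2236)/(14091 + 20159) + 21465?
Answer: 367584797/17125 ≈ 21465.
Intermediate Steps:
(-1105*4 - 2236)/(14091 + 20159) + 21465 = (-4420 - 2236)/34250 + 21465 = -6656*1/34250 + 21465 = -3328/17125 + 21465 = 367584797/17125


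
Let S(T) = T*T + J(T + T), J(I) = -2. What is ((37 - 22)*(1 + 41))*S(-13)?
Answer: 105210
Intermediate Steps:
S(T) = -2 + T**2 (S(T) = T*T - 2 = T**2 - 2 = -2 + T**2)
((37 - 22)*(1 + 41))*S(-13) = ((37 - 22)*(1 + 41))*(-2 + (-13)**2) = (15*42)*(-2 + 169) = 630*167 = 105210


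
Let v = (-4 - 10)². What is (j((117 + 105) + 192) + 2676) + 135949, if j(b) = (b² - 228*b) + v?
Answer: 215825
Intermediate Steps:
v = 196 (v = (-14)² = 196)
j(b) = 196 + b² - 228*b (j(b) = (b² - 228*b) + 196 = 196 + b² - 228*b)
(j((117 + 105) + 192) + 2676) + 135949 = ((196 + ((117 + 105) + 192)² - 228*((117 + 105) + 192)) + 2676) + 135949 = ((196 + (222 + 192)² - 228*(222 + 192)) + 2676) + 135949 = ((196 + 414² - 228*414) + 2676) + 135949 = ((196 + 171396 - 94392) + 2676) + 135949 = (77200 + 2676) + 135949 = 79876 + 135949 = 215825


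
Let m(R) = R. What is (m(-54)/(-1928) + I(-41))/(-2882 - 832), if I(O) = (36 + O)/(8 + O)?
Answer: -5711/118149768 ≈ -4.8337e-5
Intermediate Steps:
I(O) = (36 + O)/(8 + O)
(m(-54)/(-1928) + I(-41))/(-2882 - 832) = (-54/(-1928) + (36 - 41)/(8 - 41))/(-2882 - 832) = (-54*(-1/1928) - 5/(-33))/(-3714) = (27/964 - 1/33*(-5))*(-1/3714) = (27/964 + 5/33)*(-1/3714) = (5711/31812)*(-1/3714) = -5711/118149768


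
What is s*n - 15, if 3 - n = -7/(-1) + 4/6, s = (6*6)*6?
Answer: -1023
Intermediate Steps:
s = 216 (s = 36*6 = 216)
n = -14/3 (n = 3 - (-7/(-1) + 4/6) = 3 - (-7*(-1) + 4*(1/6)) = 3 - (7 + 2/3) = 3 - 1*23/3 = 3 - 23/3 = -14/3 ≈ -4.6667)
s*n - 15 = 216*(-14/3) - 15 = -1008 - 15 = -1023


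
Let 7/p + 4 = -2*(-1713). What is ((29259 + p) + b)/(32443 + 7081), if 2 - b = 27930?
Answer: 4554689/135251128 ≈ 0.033676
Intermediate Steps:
p = 7/3422 (p = 7/(-4 - 2*(-1713)) = 7/(-4 + 3426) = 7/3422 ≈ 0.0020456)
b = -27928 (b = 2 - 1*27930 = 2 - 27930 = -27928)
((29259 + p) + b)/(32443 + 7081) = ((29259 + 7/3422) - 27928)/(32443 + 7081) = (100124305/3422 - 27928)/39524 = (4554689/3422)*(1/39524) = 4554689/135251128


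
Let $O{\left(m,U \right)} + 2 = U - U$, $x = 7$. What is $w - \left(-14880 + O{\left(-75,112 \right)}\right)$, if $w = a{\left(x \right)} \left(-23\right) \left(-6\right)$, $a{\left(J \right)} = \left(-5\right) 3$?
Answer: $12812$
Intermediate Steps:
$a{\left(J \right)} = -15$
$O{\left(m,U \right)} = -2$ ($O{\left(m,U \right)} = -2 + \left(U - U\right) = -2 + 0 = -2$)
$w = -2070$ ($w = \left(-15\right) \left(-23\right) \left(-6\right) = 345 \left(-6\right) = -2070$)
$w - \left(-14880 + O{\left(-75,112 \right)}\right) = -2070 - \left(-14880 - 2\right) = -2070 - -14882 = -2070 + 14882 = 12812$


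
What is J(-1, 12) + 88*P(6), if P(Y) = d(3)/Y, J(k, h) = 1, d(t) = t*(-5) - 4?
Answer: -833/3 ≈ -277.67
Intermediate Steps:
d(t) = -4 - 5*t (d(t) = -5*t - 4 = -4 - 5*t)
P(Y) = -19/Y (P(Y) = (-4 - 5*3)/Y = (-4 - 15)/Y = -19/Y)
J(-1, 12) + 88*P(6) = 1 + 88*(-19/6) = 1 - 836/3 = -833/3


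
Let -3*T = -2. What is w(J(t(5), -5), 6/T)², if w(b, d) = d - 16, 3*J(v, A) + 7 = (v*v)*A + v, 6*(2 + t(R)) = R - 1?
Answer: 49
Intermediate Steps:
T = ⅔ (T = -⅓*(-2) = ⅔ ≈ 0.66667)
t(R) = -13/6 + R/6 (t(R) = -2 + (R - 1)/6 = -2 + (-1 + R)/6 = -2 + (-⅙ + R/6) = -13/6 + R/6)
J(v, A) = -7/3 + v/3 + A*v²/3 (J(v, A) = -7/3 + ((v*v)*A + v)/3 = -7/3 + (v²*A + v)/3 = -7/3 + (A*v² + v)/3 = -7/3 + (v + A*v²)/3 = -7/3 + (v/3 + A*v²/3) = -7/3 + v/3 + A*v²/3)
w(b, d) = -16 + d
w(J(t(5), -5), 6/T)² = (-16 + 6/(⅔))² = (-16 + 6*(3/2))² = (-16 + 9)² = (-7)² = 49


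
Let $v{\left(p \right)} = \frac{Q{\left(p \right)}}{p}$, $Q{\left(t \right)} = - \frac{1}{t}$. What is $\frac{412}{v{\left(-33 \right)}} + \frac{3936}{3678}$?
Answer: $- \frac{275032828}{613} \approx -4.4867 \cdot 10^{5}$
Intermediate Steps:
$v{\left(p \right)} = - \frac{1}{p^{2}}$ ($v{\left(p \right)} = \frac{\left(-1\right) \frac{1}{p}}{p} = - \frac{1}{p^{2}}$)
$\frac{412}{v{\left(-33 \right)}} + \frac{3936}{3678} = \frac{412}{\left(-1\right) \frac{1}{1089}} + \frac{3936}{3678} = \frac{412}{\left(-1\right) \frac{1}{1089}} + 3936 \cdot \frac{1}{3678} = \frac{412}{- \frac{1}{1089}} + \frac{656}{613} = 412 \left(-1089\right) + \frac{656}{613} = -448668 + \frac{656}{613} = - \frac{275032828}{613}$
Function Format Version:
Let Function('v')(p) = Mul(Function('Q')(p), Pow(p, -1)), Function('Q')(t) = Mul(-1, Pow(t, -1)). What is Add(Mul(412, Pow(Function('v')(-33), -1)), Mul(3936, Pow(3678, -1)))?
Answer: Rational(-275032828, 613) ≈ -4.4867e+5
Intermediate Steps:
Function('v')(p) = Mul(-1, Pow(p, -2)) (Function('v')(p) = Mul(Mul(-1, Pow(p, -1)), Pow(p, -1)) = Mul(-1, Pow(p, -2)))
Add(Mul(412, Pow(Function('v')(-33), -1)), Mul(3936, Pow(3678, -1))) = Add(Mul(412, Pow(Mul(-1, Pow(-33, -2)), -1)), Mul(3936, Pow(3678, -1))) = Add(Mul(412, Pow(Mul(-1, Rational(1, 1089)), -1)), Mul(3936, Rational(1, 3678))) = Add(Mul(412, Pow(Rational(-1, 1089), -1)), Rational(656, 613)) = Add(Mul(412, -1089), Rational(656, 613)) = Add(-448668, Rational(656, 613)) = Rational(-275032828, 613)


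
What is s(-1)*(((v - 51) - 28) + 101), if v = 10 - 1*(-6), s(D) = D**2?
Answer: 38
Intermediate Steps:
v = 16 (v = 10 + 6 = 16)
s(-1)*(((v - 51) - 28) + 101) = (-1)**2*(((16 - 51) - 28) + 101) = 1*((-35 - 28) + 101) = 1*(-63 + 101) = 1*38 = 38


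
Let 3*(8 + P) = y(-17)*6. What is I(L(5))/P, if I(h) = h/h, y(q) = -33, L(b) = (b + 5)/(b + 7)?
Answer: -1/74 ≈ -0.013514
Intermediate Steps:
L(b) = (5 + b)/(7 + b)
I(h) = 1
P = -74 (P = -8 + (-33*6)/3 = -8 + (1/3)*(-198) = -8 - 66 = -74)
I(L(5))/P = 1/(-74) = 1*(-1/74) = -1/74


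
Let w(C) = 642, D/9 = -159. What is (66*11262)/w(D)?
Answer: 123882/107 ≈ 1157.8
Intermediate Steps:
D = -1431 (D = 9*(-159) = -1431)
(66*11262)/w(D) = (66*11262)/642 = 743292*(1/642) = 123882/107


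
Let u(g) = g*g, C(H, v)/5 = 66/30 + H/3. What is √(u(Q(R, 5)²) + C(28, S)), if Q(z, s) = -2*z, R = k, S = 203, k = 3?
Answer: √12183/3 ≈ 36.792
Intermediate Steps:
C(H, v) = 11 + 5*H/3 (C(H, v) = 5*(66/30 + H/3) = 5*(66*(1/30) + H*(⅓)) = 5*(11/5 + H/3) = 11 + 5*H/3)
R = 3
u(g) = g²
√(u(Q(R, 5)²) + C(28, S)) = √(((-2*3)²)² + (11 + (5/3)*28)) = √(((-6)²)² + (11 + 140/3)) = √(36² + 173/3) = √(1296 + 173/3) = √(4061/3) = √12183/3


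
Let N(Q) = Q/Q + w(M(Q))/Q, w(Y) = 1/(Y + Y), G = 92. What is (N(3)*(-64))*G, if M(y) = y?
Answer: -55936/9 ≈ -6215.1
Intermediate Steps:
w(Y) = 1/(2*Y)
N(Q) = 1 + 1/(2*Q**2) (N(Q) = Q/Q + (1/(2*Q))/Q = 1 + 1/(2*Q**2))
(N(3)*(-64))*G = ((1 + (1/2)/3**2)*(-64))*92 = ((1 + (1/2)*(1/9))*(-64))*92 = ((1 + 1/18)*(-64))*92 = ((19/18)*(-64))*92 = -608/9*92 = -55936/9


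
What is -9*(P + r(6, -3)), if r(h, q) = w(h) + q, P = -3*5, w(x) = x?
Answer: 108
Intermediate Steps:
P = -15
r(h, q) = h + q
-9*(P + r(6, -3)) = -9*(-15 + (6 - 3)) = -9*(-15 + 3) = -9*(-12) = 108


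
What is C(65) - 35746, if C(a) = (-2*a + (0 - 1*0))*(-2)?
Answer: -35486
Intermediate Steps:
C(a) = 4*a (C(a) = (-2*a + (0 + 0))*(-2) = (-2*a + 0)*(-2) = -2*a*(-2) = 4*a)
C(65) - 35746 = 4*65 - 35746 = 260 - 35746 = -35486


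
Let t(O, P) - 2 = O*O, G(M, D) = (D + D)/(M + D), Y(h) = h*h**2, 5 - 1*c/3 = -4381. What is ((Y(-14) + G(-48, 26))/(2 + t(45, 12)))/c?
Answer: -5035/48945567 ≈ -0.00010287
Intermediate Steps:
c = 13158 (c = 15 - 3*(-4381) = 15 + 13143 = 13158)
Y(h) = h**3
G(M, D) = 2*D/(D + M) (G(M, D) = (2*D)/(D + M) = 2*D/(D + M))
t(O, P) = 2 + O**2 (t(O, P) = 2 + O*O = 2 + O**2)
((Y(-14) + G(-48, 26))/(2 + t(45, 12)))/c = (((-14)**3 + 2*26/(26 - 48))/(2 + (2 + 45**2)))/13158 = ((-2744 + 2*26/(-22))/(2 + (2 + 2025)))*(1/13158) = ((-2744 + 2*26*(-1/22))/(2 + 2027))*(1/13158) = ((-2744 - 26/11)/2029)*(1/13158) = -30210/11*1/2029*(1/13158) = -30210/22319*1/13158 = -5035/48945567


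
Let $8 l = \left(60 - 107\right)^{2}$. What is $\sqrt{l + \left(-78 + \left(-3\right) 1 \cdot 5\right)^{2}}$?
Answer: $\frac{\sqrt{142802}}{4} \approx 94.473$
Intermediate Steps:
$l = \frac{2209}{8}$ ($l = \frac{\left(60 - 107\right)^{2}}{8} = \frac{\left(-47\right)^{2}}{8} = \frac{1}{8} \cdot 2209 = \frac{2209}{8} \approx 276.13$)
$\sqrt{l + \left(-78 + \left(-3\right) 1 \cdot 5\right)^{2}} = \sqrt{\frac{2209}{8} + \left(-78 + \left(-3\right) 1 \cdot 5\right)^{2}} = \sqrt{\frac{2209}{8} + \left(-78 - 15\right)^{2}} = \sqrt{\frac{2209}{8} + \left(-93\right)^{2}} = \sqrt{\frac{2209}{8} + 8649} = \sqrt{\frac{71401}{8}} = \frac{\sqrt{142802}}{4}$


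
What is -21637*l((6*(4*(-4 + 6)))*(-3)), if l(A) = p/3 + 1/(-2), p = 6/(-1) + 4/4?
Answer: 281281/6 ≈ 46880.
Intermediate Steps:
p = -5 (p = 6*(-1) + 4*(¼) = -6 + 1 = -5)
l(A) = -13/6 (l(A) = -5/3 + 1/(-2) = -5*⅓ + 1*(-½) = -5/3 - ½ = -13/6)
-21637*l((6*(4*(-4 + 6)))*(-3)) = -21637*(-13/6) = 281281/6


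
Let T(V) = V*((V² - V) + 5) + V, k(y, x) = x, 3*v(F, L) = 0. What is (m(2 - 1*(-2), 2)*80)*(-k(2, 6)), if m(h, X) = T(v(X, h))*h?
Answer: 0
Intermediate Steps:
v(F, L) = 0 (v(F, L) = (⅓)*0 = 0)
T(V) = V + V*(5 + V² - V) (T(V) = V*(5 + V² - V) + V = V + V*(5 + V² - V))
m(h, X) = 0 (m(h, X) = (0*(6 + 0² - 1*0))*h = (0*(6 + 0 + 0))*h = (0*6)*h = 0*h = 0)
(m(2 - 1*(-2), 2)*80)*(-k(2, 6)) = (0*80)*(-1*6) = 0*(-6) = 0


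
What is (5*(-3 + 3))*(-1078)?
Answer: 0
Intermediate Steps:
(5*(-3 + 3))*(-1078) = (5*0)*(-1078) = 0*(-1078) = 0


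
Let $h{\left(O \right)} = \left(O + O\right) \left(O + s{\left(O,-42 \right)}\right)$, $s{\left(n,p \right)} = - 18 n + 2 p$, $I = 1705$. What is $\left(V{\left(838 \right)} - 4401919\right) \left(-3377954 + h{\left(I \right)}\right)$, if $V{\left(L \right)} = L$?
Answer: $451125079606764$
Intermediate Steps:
$h{\left(O \right)} = 2 O \left(-84 - 17 O\right)$ ($h{\left(O \right)} = \left(O + O\right) \left(O - \left(84 + 18 O\right)\right) = 2 O \left(O - \left(84 + 18 O\right)\right) = 2 O \left(-84 - 17 O\right)$)
$\left(V{\left(838 \right)} - 4401919\right) \left(-3377954 + h{\left(I \right)}\right) = \left(838 - 4401919\right) \left(-3377954 - 3410 \left(84 + 17 \cdot 1705\right)\right) = - 4401081 \left(-3377954 - 3410 \left(84 + 28985\right)\right) = - 4401081 \left(-3377954 - 3410 \cdot 29069\right) = - 4401081 \left(-3377954 - 99125290\right) = \left(-4401081\right) \left(-102503244\right) = 451125079606764$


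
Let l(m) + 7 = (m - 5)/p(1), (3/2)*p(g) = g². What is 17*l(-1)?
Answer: -272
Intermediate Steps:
p(g) = 2*g²/3
l(m) = -29/2 + 3*m/2 (l(m) = -7 + (m - 5)/(((⅔)*1²)) = -7 + (-5 + m)/(((⅔)*1)) = -7 + (-5 + m)/(⅔) = -7 + (-5 + m)*(3/2) = -7 + (-15/2 + 3*m/2) = -29/2 + 3*m/2)
17*l(-1) = 17*(-29/2 + (3/2)*(-1)) = 17*(-29/2 - 3/2) = 17*(-16) = -272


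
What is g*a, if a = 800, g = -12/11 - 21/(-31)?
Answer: -112800/341 ≈ -330.79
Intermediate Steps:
g = -141/341 (g = -12*1/11 - 21*(-1/31) = -12/11 + 21/31 = -141/341 ≈ -0.41349)
g*a = -141/341*800 = -112800/341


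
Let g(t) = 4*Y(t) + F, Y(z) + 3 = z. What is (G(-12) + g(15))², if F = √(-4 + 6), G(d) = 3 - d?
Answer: (63 + √2)² ≈ 4149.2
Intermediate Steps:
Y(z) = -3 + z
F = √2 ≈ 1.4142
g(t) = -12 + √2 + 4*t (g(t) = 4*(-3 + t) + √2 = (-12 + 4*t) + √2 = -12 + √2 + 4*t)
(G(-12) + g(15))² = ((3 - 1*(-12)) + (-12 + √2 + 4*15))² = ((3 + 12) + (-12 + √2 + 60))² = (15 + (48 + √2))² = (63 + √2)²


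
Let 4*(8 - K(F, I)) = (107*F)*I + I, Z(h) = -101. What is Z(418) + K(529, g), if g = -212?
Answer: 2999919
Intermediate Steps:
K(F, I) = 8 - I/4 - 107*F*I/4 (K(F, I) = 8 - ((107*F)*I + I)/4 = 8 - (107*F*I + I)/4 = 8 - (I + 107*F*I)/4 = 8 + (-I/4 - 107*F*I/4) = 8 - I/4 - 107*F*I/4)
Z(418) + K(529, g) = -101 + (8 - ¼*(-212) - 107/4*529*(-212)) = -101 + (8 + 53 + 2999959) = -101 + 3000020 = 2999919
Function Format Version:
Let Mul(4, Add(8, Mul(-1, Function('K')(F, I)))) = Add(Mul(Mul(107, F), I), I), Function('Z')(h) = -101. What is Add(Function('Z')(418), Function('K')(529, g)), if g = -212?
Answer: 2999919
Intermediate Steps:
Function('K')(F, I) = Add(8, Mul(Rational(-1, 4), I), Mul(Rational(-107, 4), F, I)) (Function('K')(F, I) = Add(8, Mul(Rational(-1, 4), Add(Mul(Mul(107, F), I), I))) = Add(8, Mul(Rational(-1, 4), Add(Mul(107, F, I), I))) = Add(8, Mul(Rational(-1, 4), Add(I, Mul(107, F, I)))) = Add(8, Add(Mul(Rational(-1, 4), I), Mul(Rational(-107, 4), F, I))) = Add(8, Mul(Rational(-1, 4), I), Mul(Rational(-107, 4), F, I)))
Add(Function('Z')(418), Function('K')(529, g)) = Add(-101, Add(8, Mul(Rational(-1, 4), -212), Mul(Rational(-107, 4), 529, -212))) = Add(-101, Add(8, 53, 2999959)) = Add(-101, 3000020) = 2999919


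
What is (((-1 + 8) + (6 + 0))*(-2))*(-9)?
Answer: 234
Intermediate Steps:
(((-1 + 8) + (6 + 0))*(-2))*(-9) = ((7 + 6)*(-2))*(-9) = (13*(-2))*(-9) = -26*(-9) = 234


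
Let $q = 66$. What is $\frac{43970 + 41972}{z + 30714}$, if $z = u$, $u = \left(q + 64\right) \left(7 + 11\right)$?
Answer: $\frac{42971}{16527} \approx 2.6$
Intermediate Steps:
$u = 2340$ ($u = \left(66 + 64\right) \left(7 + 11\right) = 130 \cdot 18 = 2340$)
$z = 2340$
$\frac{43970 + 41972}{z + 30714} = \frac{43970 + 41972}{2340 + 30714} = \frac{85942}{33054} = 85942 \cdot \frac{1}{33054} = \frac{42971}{16527}$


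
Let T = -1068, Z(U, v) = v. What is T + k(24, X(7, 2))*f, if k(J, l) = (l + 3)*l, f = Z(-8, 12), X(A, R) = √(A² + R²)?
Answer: -432 + 36*√53 ≈ -169.92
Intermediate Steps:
f = 12
k(J, l) = l*(3 + l) (k(J, l) = (3 + l)*l = l*(3 + l))
T + k(24, X(7, 2))*f = -1068 + (√(7² + 2²)*(3 + √(7² + 2²)))*12 = -1068 + (√(49 + 4)*(3 + √(49 + 4)))*12 = -1068 + (√53*(3 + √53))*12 = -1068 + 12*√53*(3 + √53)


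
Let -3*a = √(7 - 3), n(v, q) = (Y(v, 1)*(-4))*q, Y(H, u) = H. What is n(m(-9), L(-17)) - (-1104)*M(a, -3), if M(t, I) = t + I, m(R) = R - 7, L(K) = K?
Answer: -5136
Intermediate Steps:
m(R) = -7 + R
n(v, q) = -4*q*v (n(v, q) = (v*(-4))*q = (-4*v)*q = -4*q*v)
a = -⅔ (a = -√(7 - 3)/3 = -√4/3 = -⅓*2 = -⅔ ≈ -0.66667)
M(t, I) = I + t
n(m(-9), L(-17)) - (-1104)*M(a, -3) = -4*(-17)*(-7 - 9) - (-1104)*(-3 - ⅔) = -4*(-17)*(-16) - (-1104)*(-11)/3 = -1088 - 1*4048 = -1088 - 4048 = -5136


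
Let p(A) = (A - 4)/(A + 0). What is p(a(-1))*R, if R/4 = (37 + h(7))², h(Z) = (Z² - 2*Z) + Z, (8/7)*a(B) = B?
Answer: 973596/7 ≈ 1.3909e+5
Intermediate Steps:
a(B) = 7*B/8
h(Z) = Z² - Z
p(A) = (-4 + A)/A
R = 24964 (R = 4*(37 + 7*(-1 + 7))² = 4*(37 + 7*6)² = 4*(37 + 42)² = 4*79² = 4*6241 = 24964)
p(a(-1))*R = ((-4 + (7/8)*(-1))/(((7/8)*(-1))))*24964 = ((-4 - 7/8)/(-7/8))*24964 = -8/7*(-39/8)*24964 = (39/7)*24964 = 973596/7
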